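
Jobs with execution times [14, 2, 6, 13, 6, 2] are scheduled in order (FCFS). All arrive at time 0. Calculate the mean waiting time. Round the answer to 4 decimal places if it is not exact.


FCFS order (as given): [14, 2, 6, 13, 6, 2]
Waiting times:
  Job 1: wait = 0
  Job 2: wait = 14
  Job 3: wait = 16
  Job 4: wait = 22
  Job 5: wait = 35
  Job 6: wait = 41
Sum of waiting times = 128
Average waiting time = 128/6 = 21.3333

21.3333


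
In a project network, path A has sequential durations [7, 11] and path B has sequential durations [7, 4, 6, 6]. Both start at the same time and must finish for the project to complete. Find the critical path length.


Path A total = 7 + 11 = 18
Path B total = 7 + 4 + 6 + 6 = 23
Critical path = longest path = max(18, 23) = 23

23


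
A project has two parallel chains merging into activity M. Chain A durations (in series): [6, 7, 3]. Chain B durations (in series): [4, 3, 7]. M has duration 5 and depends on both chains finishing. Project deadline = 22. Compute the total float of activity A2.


Forward pass: ES(A2) = sum of predecessors on chain A = 6
EF = ES + duration = 6 + 7 = 13
Backward pass: LF(M) = deadline = 22; LS(M) = 22 - 5 = 17
LF(A2) = LS(M) - sum(successors on chain A) = 17 - 3 = 14
LS = LF - duration = 14 - 7 = 7
Total float = LS - ES = 7 - 6 = 1

1


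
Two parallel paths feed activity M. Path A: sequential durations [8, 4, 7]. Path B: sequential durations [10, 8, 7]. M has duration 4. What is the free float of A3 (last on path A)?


ES(A3) = sum of predecessors on chain A = 12
EF(A3) = ES + duration = 12 + 7 = 19
Successor of A3 is M. ES(M) = max(sum(A), sum(B)) = max(19, 25) = 25
Free float = ES(successor) - EF(current) = 25 - 19 = 6

6


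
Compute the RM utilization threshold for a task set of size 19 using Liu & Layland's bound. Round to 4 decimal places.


Compute 2^(1/19) = 1.0371550444
Subtract 1: 1.0371550444 - 1 = 0.0371550444
Multiply by n: 19 * 0.0371550444 = 0.7059458436
Round to 4 dp: 0.7059

0.7059


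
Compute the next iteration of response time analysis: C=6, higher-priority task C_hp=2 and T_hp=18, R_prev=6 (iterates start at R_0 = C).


R_next = C + ceil(R_prev / T_hp) * C_hp
ceil(6 / 18) = ceil(0.3333) = 1
Interference = 1 * 2 = 2
R_next = 6 + 2 = 8

8


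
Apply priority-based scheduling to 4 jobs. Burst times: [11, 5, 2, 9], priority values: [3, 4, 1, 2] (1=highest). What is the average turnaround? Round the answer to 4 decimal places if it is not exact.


Sort by priority (ascending = highest first):
Order: [(1, 2), (2, 9), (3, 11), (4, 5)]
Completion times:
  Priority 1, burst=2, C=2
  Priority 2, burst=9, C=11
  Priority 3, burst=11, C=22
  Priority 4, burst=5, C=27
Average turnaround = 62/4 = 15.5

15.5


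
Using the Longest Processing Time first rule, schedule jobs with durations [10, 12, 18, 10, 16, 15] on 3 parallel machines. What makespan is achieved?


Sort jobs in decreasing order (LPT): [18, 16, 15, 12, 10, 10]
Assign each job to the least loaded machine:
  Machine 1: jobs [18, 10], load = 28
  Machine 2: jobs [16, 10], load = 26
  Machine 3: jobs [15, 12], load = 27
Makespan = max load = 28

28


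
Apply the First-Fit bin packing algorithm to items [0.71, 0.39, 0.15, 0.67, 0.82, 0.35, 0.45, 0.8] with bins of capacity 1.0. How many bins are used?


Place items sequentially using First-Fit:
  Item 0.71 -> new Bin 1
  Item 0.39 -> new Bin 2
  Item 0.15 -> Bin 1 (now 0.86)
  Item 0.67 -> new Bin 3
  Item 0.82 -> new Bin 4
  Item 0.35 -> Bin 2 (now 0.74)
  Item 0.45 -> new Bin 5
  Item 0.8 -> new Bin 6
Total bins used = 6

6


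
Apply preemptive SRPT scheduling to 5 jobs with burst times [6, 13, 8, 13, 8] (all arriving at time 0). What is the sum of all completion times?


Since all jobs arrive at t=0, SRPT equals SPT ordering.
SPT order: [6, 8, 8, 13, 13]
Completion times:
  Job 1: p=6, C=6
  Job 2: p=8, C=14
  Job 3: p=8, C=22
  Job 4: p=13, C=35
  Job 5: p=13, C=48
Total completion time = 6 + 14 + 22 + 35 + 48 = 125

125


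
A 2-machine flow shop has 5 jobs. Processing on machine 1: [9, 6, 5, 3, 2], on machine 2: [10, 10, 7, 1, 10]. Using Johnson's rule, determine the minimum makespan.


Apply Johnson's rule:
  Group 1 (a <= b): [(5, 2, 10), (3, 5, 7), (2, 6, 10), (1, 9, 10)]
  Group 2 (a > b): [(4, 3, 1)]
Optimal job order: [5, 3, 2, 1, 4]
Schedule:
  Job 5: M1 done at 2, M2 done at 12
  Job 3: M1 done at 7, M2 done at 19
  Job 2: M1 done at 13, M2 done at 29
  Job 1: M1 done at 22, M2 done at 39
  Job 4: M1 done at 25, M2 done at 40
Makespan = 40

40


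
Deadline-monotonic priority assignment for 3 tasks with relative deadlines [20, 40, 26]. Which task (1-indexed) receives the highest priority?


Sort tasks by relative deadline (ascending):
  Task 1: deadline = 20
  Task 3: deadline = 26
  Task 2: deadline = 40
Priority order (highest first): [1, 3, 2]
Highest priority task = 1

1


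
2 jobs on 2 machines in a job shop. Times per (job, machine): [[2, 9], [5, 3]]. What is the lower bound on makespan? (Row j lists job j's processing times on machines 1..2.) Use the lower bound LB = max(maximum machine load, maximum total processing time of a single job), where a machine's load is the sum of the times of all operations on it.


Machine loads:
  Machine 1: 2 + 5 = 7
  Machine 2: 9 + 3 = 12
Max machine load = 12
Job totals:
  Job 1: 11
  Job 2: 8
Max job total = 11
Lower bound = max(12, 11) = 12

12


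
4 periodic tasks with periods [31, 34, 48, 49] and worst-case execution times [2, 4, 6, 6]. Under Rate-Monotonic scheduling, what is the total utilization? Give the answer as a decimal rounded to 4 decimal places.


Compute individual utilizations (exact fractions):
  Task 1: C/T = 2/31 (approx. 0.0645)
  Task 2: C/T = 4/34 = 2/17 (approx. 0.1176)
  Task 3: C/T = 6/48 = 1/8 (approx. 0.125)
  Task 4: C/T = 6/49 (approx. 0.1224)
Total utilization U = 2/31 + 2/17 + 1/8 + 6/49 = 88751/206584
Rounded to 4 decimal places: U = 0.4296
RM (Liu & Layland) bound for 4 tasks = 0.756828; compare with U = 88751/206584 (approx. 0.429612)
U <= bound, so schedulable by RM sufficient condition.

0.4296


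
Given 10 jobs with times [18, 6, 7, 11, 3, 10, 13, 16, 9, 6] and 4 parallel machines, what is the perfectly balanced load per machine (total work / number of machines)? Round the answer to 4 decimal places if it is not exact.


Total processing time = 18 + 6 + 7 + 11 + 3 + 10 + 13 + 16 + 9 + 6 = 99
Number of machines = 4
Ideal balanced load = 99 / 4 = 24.75

24.75


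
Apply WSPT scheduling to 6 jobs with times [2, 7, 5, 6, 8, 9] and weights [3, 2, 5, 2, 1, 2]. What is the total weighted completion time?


Compute p/w ratios and sort ascending (WSPT): [(2, 3), (5, 5), (6, 2), (7, 2), (9, 2), (8, 1)]
Compute weighted completion times:
  Job (p=2,w=3): C=2, w*C=3*2=6
  Job (p=5,w=5): C=7, w*C=5*7=35
  Job (p=6,w=2): C=13, w*C=2*13=26
  Job (p=7,w=2): C=20, w*C=2*20=40
  Job (p=9,w=2): C=29, w*C=2*29=58
  Job (p=8,w=1): C=37, w*C=1*37=37
Total weighted completion time = 202

202


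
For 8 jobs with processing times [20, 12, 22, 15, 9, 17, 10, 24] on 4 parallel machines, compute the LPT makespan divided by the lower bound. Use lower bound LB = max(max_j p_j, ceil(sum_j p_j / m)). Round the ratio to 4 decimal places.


LPT order: [24, 22, 20, 17, 15, 12, 10, 9]
Machine loads after assignment: [33, 32, 32, 32]
LPT makespan = 33
Lower bound = max(max_job, ceil(total/4)) = max(24, 33) = 33
Ratio = 33 / 33 = 1.0

1.0


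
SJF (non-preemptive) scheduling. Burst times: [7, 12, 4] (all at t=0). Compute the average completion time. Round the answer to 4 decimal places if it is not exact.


SJF order (ascending): [4, 7, 12]
Completion times:
  Job 1: burst=4, C=4
  Job 2: burst=7, C=11
  Job 3: burst=12, C=23
Average completion = 38/3 = 12.6667

12.6667


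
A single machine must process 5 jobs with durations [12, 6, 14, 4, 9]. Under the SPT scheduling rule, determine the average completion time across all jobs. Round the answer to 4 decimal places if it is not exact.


Sort jobs by processing time (SPT order): [4, 6, 9, 12, 14]
Compute completion times sequentially:
  Job 1: processing = 4, completes at 4
  Job 2: processing = 6, completes at 10
  Job 3: processing = 9, completes at 19
  Job 4: processing = 12, completes at 31
  Job 5: processing = 14, completes at 45
Sum of completion times = 109
Average completion time = 109/5 = 21.8

21.8


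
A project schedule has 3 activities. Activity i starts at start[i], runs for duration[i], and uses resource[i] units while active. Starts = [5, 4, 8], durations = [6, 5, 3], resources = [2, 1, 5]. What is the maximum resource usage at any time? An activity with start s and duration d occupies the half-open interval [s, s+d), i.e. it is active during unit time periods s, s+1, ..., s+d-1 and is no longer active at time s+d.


Each activity i is active on [start_i, start_i + duration_i).
Compute total resource usage per time slot:
  t=0: active resources = [], total = 0
  t=1: active resources = [], total = 0
  t=2: active resources = [], total = 0
  t=3: active resources = [], total = 0
  t=4: active resources = [1], total = 1
  t=5: active resources = [2, 1], total = 3
  t=6: active resources = [2, 1], total = 3
  t=7: active resources = [2, 1], total = 3
  t=8: active resources = [2, 1, 5], total = 8
  t=9: active resources = [2, 5], total = 7
  t=10: active resources = [2, 5], total = 7
Peak resource demand = 8

8


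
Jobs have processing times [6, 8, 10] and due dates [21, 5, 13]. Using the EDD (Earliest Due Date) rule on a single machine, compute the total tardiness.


Sort by due date (EDD order): [(8, 5), (10, 13), (6, 21)]
Compute completion times and tardiness:
  Job 1: p=8, d=5, C=8, tardiness=max(0,8-5)=3
  Job 2: p=10, d=13, C=18, tardiness=max(0,18-13)=5
  Job 3: p=6, d=21, C=24, tardiness=max(0,24-21)=3
Total tardiness = 11

11


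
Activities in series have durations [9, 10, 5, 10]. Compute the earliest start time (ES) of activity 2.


Activity 2 starts after activities 1 through 1 complete.
Predecessor durations: [9]
ES = 9 = 9

9


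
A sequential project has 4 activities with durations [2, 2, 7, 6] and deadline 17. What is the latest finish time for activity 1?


LF(activity 1) = deadline - sum of successor durations
Successors: activities 2 through 4 with durations [2, 7, 6]
Sum of successor durations = 15
LF = 17 - 15 = 2

2


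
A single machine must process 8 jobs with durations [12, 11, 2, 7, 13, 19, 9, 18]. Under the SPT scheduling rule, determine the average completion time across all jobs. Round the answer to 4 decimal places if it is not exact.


Sort jobs by processing time (SPT order): [2, 7, 9, 11, 12, 13, 18, 19]
Compute completion times sequentially:
  Job 1: processing = 2, completes at 2
  Job 2: processing = 7, completes at 9
  Job 3: processing = 9, completes at 18
  Job 4: processing = 11, completes at 29
  Job 5: processing = 12, completes at 41
  Job 6: processing = 13, completes at 54
  Job 7: processing = 18, completes at 72
  Job 8: processing = 19, completes at 91
Sum of completion times = 316
Average completion time = 316/8 = 39.5

39.5


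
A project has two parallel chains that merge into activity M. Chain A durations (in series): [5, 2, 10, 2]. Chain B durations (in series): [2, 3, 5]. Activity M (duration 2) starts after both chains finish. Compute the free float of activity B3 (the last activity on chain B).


ES(B3) = sum of predecessors on chain B = 5
EF(B3) = ES + duration = 5 + 5 = 10
Successor of B3 is M. ES(M) = max(sum(A), sum(B)) = max(19, 10) = 19
Free float = ES(successor) - EF(current) = 19 - 10 = 9

9


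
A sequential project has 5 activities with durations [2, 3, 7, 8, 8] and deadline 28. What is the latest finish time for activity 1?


LF(activity 1) = deadline - sum of successor durations
Successors: activities 2 through 5 with durations [3, 7, 8, 8]
Sum of successor durations = 26
LF = 28 - 26 = 2

2


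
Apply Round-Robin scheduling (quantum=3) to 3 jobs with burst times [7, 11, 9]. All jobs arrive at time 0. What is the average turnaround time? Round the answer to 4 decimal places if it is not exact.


Time quantum = 3
Execution trace:
  J1 runs 3 units, time = 3
  J2 runs 3 units, time = 6
  J3 runs 3 units, time = 9
  J1 runs 3 units, time = 12
  J2 runs 3 units, time = 15
  J3 runs 3 units, time = 18
  J1 runs 1 units, time = 19
  J2 runs 3 units, time = 22
  J3 runs 3 units, time = 25
  J2 runs 2 units, time = 27
Finish times: [19, 27, 25]
Average turnaround = 71/3 = 23.6667

23.6667


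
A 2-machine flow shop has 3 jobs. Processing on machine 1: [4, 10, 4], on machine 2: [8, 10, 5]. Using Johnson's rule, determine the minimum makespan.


Apply Johnson's rule:
  Group 1 (a <= b): [(1, 4, 8), (3, 4, 5), (2, 10, 10)]
  Group 2 (a > b): []
Optimal job order: [1, 3, 2]
Schedule:
  Job 1: M1 done at 4, M2 done at 12
  Job 3: M1 done at 8, M2 done at 17
  Job 2: M1 done at 18, M2 done at 28
Makespan = 28

28


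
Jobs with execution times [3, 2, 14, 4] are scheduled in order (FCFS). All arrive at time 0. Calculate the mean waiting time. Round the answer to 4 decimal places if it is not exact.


FCFS order (as given): [3, 2, 14, 4]
Waiting times:
  Job 1: wait = 0
  Job 2: wait = 3
  Job 3: wait = 5
  Job 4: wait = 19
Sum of waiting times = 27
Average waiting time = 27/4 = 6.75

6.75


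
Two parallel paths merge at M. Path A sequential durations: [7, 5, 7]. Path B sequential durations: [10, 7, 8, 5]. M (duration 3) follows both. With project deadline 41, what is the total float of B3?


Forward pass: ES(B3) = sum of predecessors on chain B = 17
EF = ES + duration = 17 + 8 = 25
Backward pass: LF(M) = deadline = 41; LS(M) = 41 - 3 = 38
LF(B3) = LS(M) - sum(successors on chain B) = 38 - 5 = 33
LS = LF - duration = 33 - 8 = 25
Total float = LS - ES = 25 - 17 = 8

8


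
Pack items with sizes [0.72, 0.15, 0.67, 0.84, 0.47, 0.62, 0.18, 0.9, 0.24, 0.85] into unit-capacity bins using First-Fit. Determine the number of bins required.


Place items sequentially using First-Fit:
  Item 0.72 -> new Bin 1
  Item 0.15 -> Bin 1 (now 0.87)
  Item 0.67 -> new Bin 2
  Item 0.84 -> new Bin 3
  Item 0.47 -> new Bin 4
  Item 0.62 -> new Bin 5
  Item 0.18 -> Bin 2 (now 0.85)
  Item 0.9 -> new Bin 6
  Item 0.24 -> Bin 4 (now 0.71)
  Item 0.85 -> new Bin 7
Total bins used = 7

7


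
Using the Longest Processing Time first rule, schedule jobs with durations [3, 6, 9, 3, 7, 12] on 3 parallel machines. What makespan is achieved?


Sort jobs in decreasing order (LPT): [12, 9, 7, 6, 3, 3]
Assign each job to the least loaded machine:
  Machine 1: jobs [12, 3], load = 15
  Machine 2: jobs [9, 3], load = 12
  Machine 3: jobs [7, 6], load = 13
Makespan = max load = 15

15


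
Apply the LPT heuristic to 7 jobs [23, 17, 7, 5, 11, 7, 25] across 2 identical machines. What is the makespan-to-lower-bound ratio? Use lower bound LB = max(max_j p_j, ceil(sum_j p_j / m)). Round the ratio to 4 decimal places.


LPT order: [25, 23, 17, 11, 7, 7, 5]
Machine loads after assignment: [48, 47]
LPT makespan = 48
Lower bound = max(max_job, ceil(total/2)) = max(25, 48) = 48
Ratio = 48 / 48 = 1.0

1.0


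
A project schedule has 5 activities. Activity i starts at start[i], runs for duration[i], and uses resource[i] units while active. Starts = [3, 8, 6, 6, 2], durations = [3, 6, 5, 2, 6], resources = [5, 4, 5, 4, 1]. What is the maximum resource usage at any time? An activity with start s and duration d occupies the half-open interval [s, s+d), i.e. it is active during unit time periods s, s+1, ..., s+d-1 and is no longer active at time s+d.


Each activity i is active on [start_i, start_i + duration_i).
Compute total resource usage per time slot:
  t=0: active resources = [], total = 0
  t=1: active resources = [], total = 0
  t=2: active resources = [1], total = 1
  t=3: active resources = [5, 1], total = 6
  t=4: active resources = [5, 1], total = 6
  t=5: active resources = [5, 1], total = 6
  t=6: active resources = [5, 4, 1], total = 10
  t=7: active resources = [5, 4, 1], total = 10
  t=8: active resources = [4, 5], total = 9
  t=9: active resources = [4, 5], total = 9
  t=10: active resources = [4, 5], total = 9
  t=11: active resources = [4], total = 4
  t=12: active resources = [4], total = 4
  t=13: active resources = [4], total = 4
Peak resource demand = 10

10


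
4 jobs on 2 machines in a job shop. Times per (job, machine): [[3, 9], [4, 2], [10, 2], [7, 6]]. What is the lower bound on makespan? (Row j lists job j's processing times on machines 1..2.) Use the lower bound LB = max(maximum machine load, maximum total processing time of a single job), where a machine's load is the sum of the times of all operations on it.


Machine loads:
  Machine 1: 3 + 4 + 10 + 7 = 24
  Machine 2: 9 + 2 + 2 + 6 = 19
Max machine load = 24
Job totals:
  Job 1: 12
  Job 2: 6
  Job 3: 12
  Job 4: 13
Max job total = 13
Lower bound = max(24, 13) = 24

24


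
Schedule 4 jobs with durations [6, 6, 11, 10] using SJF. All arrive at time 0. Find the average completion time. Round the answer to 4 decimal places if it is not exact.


SJF order (ascending): [6, 6, 10, 11]
Completion times:
  Job 1: burst=6, C=6
  Job 2: burst=6, C=12
  Job 3: burst=10, C=22
  Job 4: burst=11, C=33
Average completion = 73/4 = 18.25

18.25


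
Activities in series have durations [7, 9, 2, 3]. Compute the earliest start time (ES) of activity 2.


Activity 2 starts after activities 1 through 1 complete.
Predecessor durations: [7]
ES = 7 = 7

7


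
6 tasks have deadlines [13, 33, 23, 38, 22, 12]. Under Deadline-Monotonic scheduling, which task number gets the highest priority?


Sort tasks by relative deadline (ascending):
  Task 6: deadline = 12
  Task 1: deadline = 13
  Task 5: deadline = 22
  Task 3: deadline = 23
  Task 2: deadline = 33
  Task 4: deadline = 38
Priority order (highest first): [6, 1, 5, 3, 2, 4]
Highest priority task = 6

6


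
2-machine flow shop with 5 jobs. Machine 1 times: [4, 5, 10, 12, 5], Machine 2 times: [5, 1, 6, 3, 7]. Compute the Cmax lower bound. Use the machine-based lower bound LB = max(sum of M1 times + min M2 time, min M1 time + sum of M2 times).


LB1 = sum(M1 times) + min(M2 times) = 36 + 1 = 37
LB2 = min(M1 times) + sum(M2 times) = 4 + 22 = 26
Lower bound = max(LB1, LB2) = max(37, 26) = 37

37


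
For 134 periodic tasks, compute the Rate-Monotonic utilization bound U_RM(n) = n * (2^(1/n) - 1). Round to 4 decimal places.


Compute 2^(1/134) = 1.0051861419
Subtract 1: 1.0051861419 - 1 = 0.0051861419
Multiply by n: 134 * 0.0051861419 = 0.6949430146
Round to 4 dp: 0.6949

0.6949


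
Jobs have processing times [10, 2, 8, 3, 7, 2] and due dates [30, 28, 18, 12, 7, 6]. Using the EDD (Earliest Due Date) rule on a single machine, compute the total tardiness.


Sort by due date (EDD order): [(2, 6), (7, 7), (3, 12), (8, 18), (2, 28), (10, 30)]
Compute completion times and tardiness:
  Job 1: p=2, d=6, C=2, tardiness=max(0,2-6)=0
  Job 2: p=7, d=7, C=9, tardiness=max(0,9-7)=2
  Job 3: p=3, d=12, C=12, tardiness=max(0,12-12)=0
  Job 4: p=8, d=18, C=20, tardiness=max(0,20-18)=2
  Job 5: p=2, d=28, C=22, tardiness=max(0,22-28)=0
  Job 6: p=10, d=30, C=32, tardiness=max(0,32-30)=2
Total tardiness = 6

6


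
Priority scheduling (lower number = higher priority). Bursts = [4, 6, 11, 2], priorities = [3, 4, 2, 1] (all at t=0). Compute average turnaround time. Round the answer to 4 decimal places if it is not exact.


Sort by priority (ascending = highest first):
Order: [(1, 2), (2, 11), (3, 4), (4, 6)]
Completion times:
  Priority 1, burst=2, C=2
  Priority 2, burst=11, C=13
  Priority 3, burst=4, C=17
  Priority 4, burst=6, C=23
Average turnaround = 55/4 = 13.75

13.75


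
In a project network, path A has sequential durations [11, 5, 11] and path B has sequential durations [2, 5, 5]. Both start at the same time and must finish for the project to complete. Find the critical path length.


Path A total = 11 + 5 + 11 = 27
Path B total = 2 + 5 + 5 = 12
Critical path = longest path = max(27, 12) = 27

27


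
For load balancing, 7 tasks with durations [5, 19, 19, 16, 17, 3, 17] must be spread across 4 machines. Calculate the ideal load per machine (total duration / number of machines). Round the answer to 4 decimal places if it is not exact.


Total processing time = 5 + 19 + 19 + 16 + 17 + 3 + 17 = 96
Number of machines = 4
Ideal balanced load = 96 / 4 = 24.0

24.0


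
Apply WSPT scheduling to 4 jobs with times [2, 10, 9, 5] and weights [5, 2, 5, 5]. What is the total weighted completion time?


Compute p/w ratios and sort ascending (WSPT): [(2, 5), (5, 5), (9, 5), (10, 2)]
Compute weighted completion times:
  Job (p=2,w=5): C=2, w*C=5*2=10
  Job (p=5,w=5): C=7, w*C=5*7=35
  Job (p=9,w=5): C=16, w*C=5*16=80
  Job (p=10,w=2): C=26, w*C=2*26=52
Total weighted completion time = 177

177


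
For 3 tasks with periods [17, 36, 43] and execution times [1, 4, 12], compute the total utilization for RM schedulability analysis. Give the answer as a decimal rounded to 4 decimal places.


Compute individual utilizations (exact fractions):
  Task 1: C/T = 1/17 (approx. 0.0588)
  Task 2: C/T = 4/36 = 1/9 (approx. 0.1111)
  Task 3: C/T = 12/43 (approx. 0.2791)
Total utilization U = 1/17 + 1/9 + 12/43 = 2954/6579
Rounded to 4 decimal places: U = 0.4490
RM (Liu & Layland) bound for 3 tasks = 0.779763; compare with U = 2954/6579 (approx. 0.449004)
U <= bound, so schedulable by RM sufficient condition.

0.4490


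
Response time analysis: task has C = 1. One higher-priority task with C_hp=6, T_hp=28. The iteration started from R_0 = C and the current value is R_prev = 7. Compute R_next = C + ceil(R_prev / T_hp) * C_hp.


R_next = C + ceil(R_prev / T_hp) * C_hp
ceil(7 / 28) = ceil(0.25) = 1
Interference = 1 * 6 = 6
R_next = 1 + 6 = 7
R_next = R_prev, so the iteration has converged (response time = 7).

7


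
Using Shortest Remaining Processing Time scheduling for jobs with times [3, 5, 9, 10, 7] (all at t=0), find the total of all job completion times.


Since all jobs arrive at t=0, SRPT equals SPT ordering.
SPT order: [3, 5, 7, 9, 10]
Completion times:
  Job 1: p=3, C=3
  Job 2: p=5, C=8
  Job 3: p=7, C=15
  Job 4: p=9, C=24
  Job 5: p=10, C=34
Total completion time = 3 + 8 + 15 + 24 + 34 = 84

84


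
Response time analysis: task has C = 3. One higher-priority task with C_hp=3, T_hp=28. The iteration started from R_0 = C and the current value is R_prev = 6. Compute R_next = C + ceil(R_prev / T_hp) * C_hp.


R_next = C + ceil(R_prev / T_hp) * C_hp
ceil(6 / 28) = ceil(0.2143) = 1
Interference = 1 * 3 = 3
R_next = 3 + 3 = 6
R_next = R_prev, so the iteration has converged (response time = 6).

6


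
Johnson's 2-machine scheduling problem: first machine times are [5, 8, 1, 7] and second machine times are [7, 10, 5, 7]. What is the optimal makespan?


Apply Johnson's rule:
  Group 1 (a <= b): [(3, 1, 5), (1, 5, 7), (4, 7, 7), (2, 8, 10)]
  Group 2 (a > b): []
Optimal job order: [3, 1, 4, 2]
Schedule:
  Job 3: M1 done at 1, M2 done at 6
  Job 1: M1 done at 6, M2 done at 13
  Job 4: M1 done at 13, M2 done at 20
  Job 2: M1 done at 21, M2 done at 31
Makespan = 31

31


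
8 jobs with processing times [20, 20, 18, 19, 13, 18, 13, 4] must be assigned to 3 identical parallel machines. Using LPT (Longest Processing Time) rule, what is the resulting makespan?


Sort jobs in decreasing order (LPT): [20, 20, 19, 18, 18, 13, 13, 4]
Assign each job to the least loaded machine:
  Machine 1: jobs [20, 18], load = 38
  Machine 2: jobs [20, 13, 13], load = 46
  Machine 3: jobs [19, 18, 4], load = 41
Makespan = max load = 46

46


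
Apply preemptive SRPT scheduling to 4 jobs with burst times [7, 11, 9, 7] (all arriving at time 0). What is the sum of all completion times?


Since all jobs arrive at t=0, SRPT equals SPT ordering.
SPT order: [7, 7, 9, 11]
Completion times:
  Job 1: p=7, C=7
  Job 2: p=7, C=14
  Job 3: p=9, C=23
  Job 4: p=11, C=34
Total completion time = 7 + 14 + 23 + 34 = 78

78


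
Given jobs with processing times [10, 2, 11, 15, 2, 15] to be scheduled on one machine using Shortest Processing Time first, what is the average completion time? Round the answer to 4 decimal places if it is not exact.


Sort jobs by processing time (SPT order): [2, 2, 10, 11, 15, 15]
Compute completion times sequentially:
  Job 1: processing = 2, completes at 2
  Job 2: processing = 2, completes at 4
  Job 3: processing = 10, completes at 14
  Job 4: processing = 11, completes at 25
  Job 5: processing = 15, completes at 40
  Job 6: processing = 15, completes at 55
Sum of completion times = 140
Average completion time = 140/6 = 23.3333

23.3333


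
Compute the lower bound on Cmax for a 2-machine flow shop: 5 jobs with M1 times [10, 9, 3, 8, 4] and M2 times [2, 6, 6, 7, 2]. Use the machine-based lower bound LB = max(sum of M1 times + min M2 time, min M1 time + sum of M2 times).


LB1 = sum(M1 times) + min(M2 times) = 34 + 2 = 36
LB2 = min(M1 times) + sum(M2 times) = 3 + 23 = 26
Lower bound = max(LB1, LB2) = max(36, 26) = 36

36


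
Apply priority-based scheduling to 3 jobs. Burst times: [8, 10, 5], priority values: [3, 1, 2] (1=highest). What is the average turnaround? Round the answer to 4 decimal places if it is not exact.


Sort by priority (ascending = highest first):
Order: [(1, 10), (2, 5), (3, 8)]
Completion times:
  Priority 1, burst=10, C=10
  Priority 2, burst=5, C=15
  Priority 3, burst=8, C=23
Average turnaround = 48/3 = 16.0

16.0


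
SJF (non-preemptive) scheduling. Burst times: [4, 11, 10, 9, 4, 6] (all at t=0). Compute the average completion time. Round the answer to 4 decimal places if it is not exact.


SJF order (ascending): [4, 4, 6, 9, 10, 11]
Completion times:
  Job 1: burst=4, C=4
  Job 2: burst=4, C=8
  Job 3: burst=6, C=14
  Job 4: burst=9, C=23
  Job 5: burst=10, C=33
  Job 6: burst=11, C=44
Average completion = 126/6 = 21.0

21.0


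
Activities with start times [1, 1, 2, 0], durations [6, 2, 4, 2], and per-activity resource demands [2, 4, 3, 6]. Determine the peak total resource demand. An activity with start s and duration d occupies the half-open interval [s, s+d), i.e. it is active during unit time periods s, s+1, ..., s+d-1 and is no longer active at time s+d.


Each activity i is active on [start_i, start_i + duration_i).
Compute total resource usage per time slot:
  t=0: active resources = [6], total = 6
  t=1: active resources = [2, 4, 6], total = 12
  t=2: active resources = [2, 4, 3], total = 9
  t=3: active resources = [2, 3], total = 5
  t=4: active resources = [2, 3], total = 5
  t=5: active resources = [2, 3], total = 5
  t=6: active resources = [2], total = 2
Peak resource demand = 12

12


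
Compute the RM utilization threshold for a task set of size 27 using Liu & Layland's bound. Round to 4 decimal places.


Compute 2^(1/27) = 1.0260044847
Subtract 1: 1.0260044847 - 1 = 0.0260044847
Multiply by n: 27 * 0.0260044847 = 0.7021210869
Round to 4 dp: 0.7021

0.7021


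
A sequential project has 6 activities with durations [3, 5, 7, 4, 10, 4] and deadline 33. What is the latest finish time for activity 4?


LF(activity 4) = deadline - sum of successor durations
Successors: activities 5 through 6 with durations [10, 4]
Sum of successor durations = 14
LF = 33 - 14 = 19

19


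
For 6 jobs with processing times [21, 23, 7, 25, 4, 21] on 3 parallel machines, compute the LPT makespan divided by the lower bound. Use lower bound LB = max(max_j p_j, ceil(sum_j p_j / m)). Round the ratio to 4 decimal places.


LPT order: [25, 23, 21, 21, 7, 4]
Machine loads after assignment: [29, 30, 42]
LPT makespan = 42
Lower bound = max(max_job, ceil(total/3)) = max(25, 34) = 34
Ratio = 42 / 34 = 1.2353

1.2353


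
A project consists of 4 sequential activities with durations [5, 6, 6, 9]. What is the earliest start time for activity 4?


Activity 4 starts after activities 1 through 3 complete.
Predecessor durations: [5, 6, 6]
ES = 5 + 6 + 6 = 17

17


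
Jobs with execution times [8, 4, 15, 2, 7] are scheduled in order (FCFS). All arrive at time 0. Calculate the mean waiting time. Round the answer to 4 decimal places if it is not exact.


FCFS order (as given): [8, 4, 15, 2, 7]
Waiting times:
  Job 1: wait = 0
  Job 2: wait = 8
  Job 3: wait = 12
  Job 4: wait = 27
  Job 5: wait = 29
Sum of waiting times = 76
Average waiting time = 76/5 = 15.2

15.2


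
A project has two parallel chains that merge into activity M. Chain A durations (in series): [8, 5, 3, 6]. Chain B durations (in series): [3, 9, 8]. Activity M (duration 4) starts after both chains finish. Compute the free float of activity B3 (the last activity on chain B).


ES(B3) = sum of predecessors on chain B = 12
EF(B3) = ES + duration = 12 + 8 = 20
Successor of B3 is M. ES(M) = max(sum(A), sum(B)) = max(22, 20) = 22
Free float = ES(successor) - EF(current) = 22 - 20 = 2

2


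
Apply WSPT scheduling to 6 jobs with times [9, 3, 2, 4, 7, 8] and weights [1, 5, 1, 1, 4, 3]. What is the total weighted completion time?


Compute p/w ratios and sort ascending (WSPT): [(3, 5), (7, 4), (2, 1), (8, 3), (4, 1), (9, 1)]
Compute weighted completion times:
  Job (p=3,w=5): C=3, w*C=5*3=15
  Job (p=7,w=4): C=10, w*C=4*10=40
  Job (p=2,w=1): C=12, w*C=1*12=12
  Job (p=8,w=3): C=20, w*C=3*20=60
  Job (p=4,w=1): C=24, w*C=1*24=24
  Job (p=9,w=1): C=33, w*C=1*33=33
Total weighted completion time = 184

184


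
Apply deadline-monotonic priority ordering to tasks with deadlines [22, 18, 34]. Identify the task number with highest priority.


Sort tasks by relative deadline (ascending):
  Task 2: deadline = 18
  Task 1: deadline = 22
  Task 3: deadline = 34
Priority order (highest first): [2, 1, 3]
Highest priority task = 2

2


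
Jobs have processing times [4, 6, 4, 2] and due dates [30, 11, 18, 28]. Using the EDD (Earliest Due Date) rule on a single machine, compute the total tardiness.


Sort by due date (EDD order): [(6, 11), (4, 18), (2, 28), (4, 30)]
Compute completion times and tardiness:
  Job 1: p=6, d=11, C=6, tardiness=max(0,6-11)=0
  Job 2: p=4, d=18, C=10, tardiness=max(0,10-18)=0
  Job 3: p=2, d=28, C=12, tardiness=max(0,12-28)=0
  Job 4: p=4, d=30, C=16, tardiness=max(0,16-30)=0
Total tardiness = 0

0


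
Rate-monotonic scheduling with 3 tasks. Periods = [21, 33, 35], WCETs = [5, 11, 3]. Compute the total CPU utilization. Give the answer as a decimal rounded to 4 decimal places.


Compute individual utilizations (exact fractions):
  Task 1: C/T = 5/21 (approx. 0.2381)
  Task 2: C/T = 11/33 = 1/3 (approx. 0.3333)
  Task 3: C/T = 3/35 (approx. 0.0857)
Total utilization U = 5/21 + 1/3 + 3/35 = 23/35
Rounded to 4 decimal places: U = 0.6571
RM (Liu & Layland) bound for 3 tasks = 0.779763; compare with U = 23/35 (approx. 0.657143)
U <= bound, so schedulable by RM sufficient condition.

0.6571


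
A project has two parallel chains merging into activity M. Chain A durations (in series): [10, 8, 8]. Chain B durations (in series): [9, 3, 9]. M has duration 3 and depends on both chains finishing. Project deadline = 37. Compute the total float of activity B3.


Forward pass: ES(B3) = sum of predecessors on chain B = 12
EF = ES + duration = 12 + 9 = 21
Backward pass: LF(M) = deadline = 37; LS(M) = 37 - 3 = 34
LF(B3) = LS(M) - sum(successors on chain B) = 34 - 0 = 34
LS = LF - duration = 34 - 9 = 25
Total float = LS - ES = 25 - 12 = 13

13


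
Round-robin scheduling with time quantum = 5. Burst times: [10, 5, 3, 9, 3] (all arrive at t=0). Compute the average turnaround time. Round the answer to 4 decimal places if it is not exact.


Time quantum = 5
Execution trace:
  J1 runs 5 units, time = 5
  J2 runs 5 units, time = 10
  J3 runs 3 units, time = 13
  J4 runs 5 units, time = 18
  J5 runs 3 units, time = 21
  J1 runs 5 units, time = 26
  J4 runs 4 units, time = 30
Finish times: [26, 10, 13, 30, 21]
Average turnaround = 100/5 = 20.0

20.0


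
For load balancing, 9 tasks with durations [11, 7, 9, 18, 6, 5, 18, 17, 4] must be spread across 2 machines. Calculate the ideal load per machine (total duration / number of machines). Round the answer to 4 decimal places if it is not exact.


Total processing time = 11 + 7 + 9 + 18 + 6 + 5 + 18 + 17 + 4 = 95
Number of machines = 2
Ideal balanced load = 95 / 2 = 47.5

47.5


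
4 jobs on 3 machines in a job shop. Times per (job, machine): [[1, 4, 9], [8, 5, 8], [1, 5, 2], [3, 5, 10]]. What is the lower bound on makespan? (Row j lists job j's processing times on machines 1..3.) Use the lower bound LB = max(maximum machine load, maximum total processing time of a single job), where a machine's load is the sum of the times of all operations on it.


Machine loads:
  Machine 1: 1 + 8 + 1 + 3 = 13
  Machine 2: 4 + 5 + 5 + 5 = 19
  Machine 3: 9 + 8 + 2 + 10 = 29
Max machine load = 29
Job totals:
  Job 1: 14
  Job 2: 21
  Job 3: 8
  Job 4: 18
Max job total = 21
Lower bound = max(29, 21) = 29

29


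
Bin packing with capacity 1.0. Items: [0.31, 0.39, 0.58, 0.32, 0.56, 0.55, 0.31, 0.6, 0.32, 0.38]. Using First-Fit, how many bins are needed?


Place items sequentially using First-Fit:
  Item 0.31 -> new Bin 1
  Item 0.39 -> Bin 1 (now 0.7)
  Item 0.58 -> new Bin 2
  Item 0.32 -> Bin 2 (now 0.9)
  Item 0.56 -> new Bin 3
  Item 0.55 -> new Bin 4
  Item 0.31 -> Bin 3 (now 0.87)
  Item 0.6 -> new Bin 5
  Item 0.32 -> Bin 4 (now 0.87)
  Item 0.38 -> Bin 5 (now 0.98)
Total bins used = 5

5


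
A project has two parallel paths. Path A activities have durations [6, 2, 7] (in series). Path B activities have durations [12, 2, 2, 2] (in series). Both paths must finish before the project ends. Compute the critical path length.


Path A total = 6 + 2 + 7 = 15
Path B total = 12 + 2 + 2 + 2 = 18
Critical path = longest path = max(15, 18) = 18

18


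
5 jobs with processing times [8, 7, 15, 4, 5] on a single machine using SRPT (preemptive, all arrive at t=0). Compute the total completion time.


Since all jobs arrive at t=0, SRPT equals SPT ordering.
SPT order: [4, 5, 7, 8, 15]
Completion times:
  Job 1: p=4, C=4
  Job 2: p=5, C=9
  Job 3: p=7, C=16
  Job 4: p=8, C=24
  Job 5: p=15, C=39
Total completion time = 4 + 9 + 16 + 24 + 39 = 92

92


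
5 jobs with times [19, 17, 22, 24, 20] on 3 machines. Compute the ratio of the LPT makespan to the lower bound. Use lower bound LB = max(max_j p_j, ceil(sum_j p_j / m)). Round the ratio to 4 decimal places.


LPT order: [24, 22, 20, 19, 17]
Machine loads after assignment: [24, 39, 39]
LPT makespan = 39
Lower bound = max(max_job, ceil(total/3)) = max(24, 34) = 34
Ratio = 39 / 34 = 1.1471

1.1471


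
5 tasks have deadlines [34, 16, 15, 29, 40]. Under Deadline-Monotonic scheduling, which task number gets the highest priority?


Sort tasks by relative deadline (ascending):
  Task 3: deadline = 15
  Task 2: deadline = 16
  Task 4: deadline = 29
  Task 1: deadline = 34
  Task 5: deadline = 40
Priority order (highest first): [3, 2, 4, 1, 5]
Highest priority task = 3

3


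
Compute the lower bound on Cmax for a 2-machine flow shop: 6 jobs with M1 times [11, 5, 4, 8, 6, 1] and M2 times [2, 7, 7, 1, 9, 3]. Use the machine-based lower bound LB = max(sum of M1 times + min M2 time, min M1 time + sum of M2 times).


LB1 = sum(M1 times) + min(M2 times) = 35 + 1 = 36
LB2 = min(M1 times) + sum(M2 times) = 1 + 29 = 30
Lower bound = max(LB1, LB2) = max(36, 30) = 36

36


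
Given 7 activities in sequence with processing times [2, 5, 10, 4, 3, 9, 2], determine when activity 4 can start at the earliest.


Activity 4 starts after activities 1 through 3 complete.
Predecessor durations: [2, 5, 10]
ES = 2 + 5 + 10 = 17

17


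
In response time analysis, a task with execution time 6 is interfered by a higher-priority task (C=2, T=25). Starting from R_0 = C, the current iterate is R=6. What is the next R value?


R_next = C + ceil(R_prev / T_hp) * C_hp
ceil(6 / 25) = ceil(0.24) = 1
Interference = 1 * 2 = 2
R_next = 6 + 2 = 8

8


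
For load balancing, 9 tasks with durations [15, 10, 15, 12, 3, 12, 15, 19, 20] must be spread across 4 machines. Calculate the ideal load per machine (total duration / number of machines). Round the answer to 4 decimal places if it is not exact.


Total processing time = 15 + 10 + 15 + 12 + 3 + 12 + 15 + 19 + 20 = 121
Number of machines = 4
Ideal balanced load = 121 / 4 = 30.25

30.25


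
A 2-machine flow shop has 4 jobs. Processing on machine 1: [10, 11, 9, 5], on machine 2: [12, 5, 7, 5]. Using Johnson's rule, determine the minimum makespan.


Apply Johnson's rule:
  Group 1 (a <= b): [(4, 5, 5), (1, 10, 12)]
  Group 2 (a > b): [(3, 9, 7), (2, 11, 5)]
Optimal job order: [4, 1, 3, 2]
Schedule:
  Job 4: M1 done at 5, M2 done at 10
  Job 1: M1 done at 15, M2 done at 27
  Job 3: M1 done at 24, M2 done at 34
  Job 2: M1 done at 35, M2 done at 40
Makespan = 40

40


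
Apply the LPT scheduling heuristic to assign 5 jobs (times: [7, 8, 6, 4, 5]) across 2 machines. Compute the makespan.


Sort jobs in decreasing order (LPT): [8, 7, 6, 5, 4]
Assign each job to the least loaded machine:
  Machine 1: jobs [8, 5, 4], load = 17
  Machine 2: jobs [7, 6], load = 13
Makespan = max load = 17

17


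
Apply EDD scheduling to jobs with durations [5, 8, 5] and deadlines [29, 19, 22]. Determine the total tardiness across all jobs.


Sort by due date (EDD order): [(8, 19), (5, 22), (5, 29)]
Compute completion times and tardiness:
  Job 1: p=8, d=19, C=8, tardiness=max(0,8-19)=0
  Job 2: p=5, d=22, C=13, tardiness=max(0,13-22)=0
  Job 3: p=5, d=29, C=18, tardiness=max(0,18-29)=0
Total tardiness = 0

0


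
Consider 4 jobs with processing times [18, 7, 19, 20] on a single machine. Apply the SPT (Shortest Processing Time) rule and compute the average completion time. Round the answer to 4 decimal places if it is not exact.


Sort jobs by processing time (SPT order): [7, 18, 19, 20]
Compute completion times sequentially:
  Job 1: processing = 7, completes at 7
  Job 2: processing = 18, completes at 25
  Job 3: processing = 19, completes at 44
  Job 4: processing = 20, completes at 64
Sum of completion times = 140
Average completion time = 140/4 = 35.0

35.0


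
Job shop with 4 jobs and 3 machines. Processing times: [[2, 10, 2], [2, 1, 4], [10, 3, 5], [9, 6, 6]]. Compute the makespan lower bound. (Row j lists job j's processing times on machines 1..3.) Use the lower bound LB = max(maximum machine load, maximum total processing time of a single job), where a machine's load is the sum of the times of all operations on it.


Machine loads:
  Machine 1: 2 + 2 + 10 + 9 = 23
  Machine 2: 10 + 1 + 3 + 6 = 20
  Machine 3: 2 + 4 + 5 + 6 = 17
Max machine load = 23
Job totals:
  Job 1: 14
  Job 2: 7
  Job 3: 18
  Job 4: 21
Max job total = 21
Lower bound = max(23, 21) = 23

23


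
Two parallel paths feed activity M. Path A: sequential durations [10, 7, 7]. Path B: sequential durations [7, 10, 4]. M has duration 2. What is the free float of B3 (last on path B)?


ES(B3) = sum of predecessors on chain B = 17
EF(B3) = ES + duration = 17 + 4 = 21
Successor of B3 is M. ES(M) = max(sum(A), sum(B)) = max(24, 21) = 24
Free float = ES(successor) - EF(current) = 24 - 21 = 3

3


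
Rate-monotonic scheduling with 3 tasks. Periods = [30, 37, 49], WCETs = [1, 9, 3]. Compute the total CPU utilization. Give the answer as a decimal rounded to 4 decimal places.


Compute individual utilizations (exact fractions):
  Task 1: C/T = 1/30 (approx. 0.0333)
  Task 2: C/T = 9/37 (approx. 0.2432)
  Task 3: C/T = 3/49 (approx. 0.0612)
Total utilization U = 1/30 + 9/37 + 3/49 = 18373/54390
Rounded to 4 decimal places: U = 0.3378
RM (Liu & Layland) bound for 3 tasks = 0.779763; compare with U = 18373/54390 (approx. 0.337801)
U <= bound, so schedulable by RM sufficient condition.

0.3378


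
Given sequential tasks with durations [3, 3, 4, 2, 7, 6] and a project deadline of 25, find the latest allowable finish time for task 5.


LF(activity 5) = deadline - sum of successor durations
Successors: activities 6 through 6 with durations [6]
Sum of successor durations = 6
LF = 25 - 6 = 19

19
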